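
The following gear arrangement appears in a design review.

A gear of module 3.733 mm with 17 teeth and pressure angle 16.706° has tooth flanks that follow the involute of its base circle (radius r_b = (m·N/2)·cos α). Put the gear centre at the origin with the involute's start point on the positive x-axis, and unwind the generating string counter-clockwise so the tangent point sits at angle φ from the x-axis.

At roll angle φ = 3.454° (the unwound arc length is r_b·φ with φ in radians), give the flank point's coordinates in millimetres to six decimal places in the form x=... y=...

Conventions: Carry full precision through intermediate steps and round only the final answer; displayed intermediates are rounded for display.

topology: single-mesh involute geometry — m = 3.733, N = 17
pitch radius r_p = m·N/2 = 3.733·17/2 = 31.730500
base radius r_b = r_p·cos α = 31.730500·cos 16.706° = 30.391232
roll angle φ = 3.454° = 0.06028367 rad
x = r_b·(cos φ + φ·sin φ) = 30.446404
y = r_b·(sin φ − φ·cos φ) = 0.002219

x=30.446404 y=0.002219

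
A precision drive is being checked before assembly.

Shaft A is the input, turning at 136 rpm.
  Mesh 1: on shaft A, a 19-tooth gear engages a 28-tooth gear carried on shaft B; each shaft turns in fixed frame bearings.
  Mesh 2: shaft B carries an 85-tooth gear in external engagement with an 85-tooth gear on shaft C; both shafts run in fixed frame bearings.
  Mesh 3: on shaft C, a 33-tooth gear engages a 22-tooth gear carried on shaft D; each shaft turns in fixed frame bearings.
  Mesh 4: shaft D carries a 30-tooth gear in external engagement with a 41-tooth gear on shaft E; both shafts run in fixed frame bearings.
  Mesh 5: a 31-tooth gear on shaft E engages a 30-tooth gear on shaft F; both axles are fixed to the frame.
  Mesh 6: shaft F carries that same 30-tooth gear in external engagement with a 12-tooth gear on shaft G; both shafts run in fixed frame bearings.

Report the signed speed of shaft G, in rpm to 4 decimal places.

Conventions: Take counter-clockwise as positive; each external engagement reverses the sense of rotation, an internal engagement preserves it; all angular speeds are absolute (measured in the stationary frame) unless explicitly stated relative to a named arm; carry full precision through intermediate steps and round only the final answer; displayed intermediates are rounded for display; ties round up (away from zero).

+261.6638 rpm

topology: fixed-axis compound train — 6 meshes, A→G
mesh 1 [19T→28T]: ω = 136.0000×19/28 = 92.2857 rpm, sense flips to −
mesh 2 [85T→85T]: ω = 92.2857×85/85 = 92.2857 rpm, sense flips to +
mesh 3 [33T→22T]: ω = 92.2857×33/22 = 138.4286 rpm, sense flips to −
mesh 4 [30T→41T]: ω = 138.4286×30/41 = 101.2892 rpm, sense flips to +
mesh 5 [31T→30T]: ω = 101.2892×31/30 = 104.6655 rpm, sense flips to −
mesh 6 [30T→12T]: ω = 104.6655×30/12 = 261.6638 rpm, sense flips to +
signed output speed = +261.6638 rpm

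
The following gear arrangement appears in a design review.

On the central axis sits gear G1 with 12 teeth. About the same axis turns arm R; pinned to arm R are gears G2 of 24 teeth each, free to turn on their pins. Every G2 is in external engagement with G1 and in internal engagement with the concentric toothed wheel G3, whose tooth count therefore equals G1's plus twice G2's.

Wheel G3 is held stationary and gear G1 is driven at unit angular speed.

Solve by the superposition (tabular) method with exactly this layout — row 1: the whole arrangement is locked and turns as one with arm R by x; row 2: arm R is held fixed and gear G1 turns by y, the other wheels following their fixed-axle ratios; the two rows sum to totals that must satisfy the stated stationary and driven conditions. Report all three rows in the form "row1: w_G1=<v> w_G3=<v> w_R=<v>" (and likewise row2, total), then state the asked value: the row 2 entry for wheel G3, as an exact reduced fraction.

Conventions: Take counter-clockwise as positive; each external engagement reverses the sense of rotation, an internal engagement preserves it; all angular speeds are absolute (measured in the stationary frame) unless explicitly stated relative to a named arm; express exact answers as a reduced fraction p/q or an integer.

row1: w_G1=1/6 w_G3=1/6 w_R=1/6
row2: w_G1=5/6 w_G3=-1/6 w_R=0
total: w_G1=1 w_G3=0 w_R=1/6
asked value: -1/6

recognized (axles ride arm R): planetary set, 12/24/60 teeth
row 1 — lock + rotate with arm: ω_sun = ω_ring = ω_arm = x
row 2 (arm held, sun turns y): ω_ring = −(12/60)·y, ω_arm = 0
boundary: total ω_ring = x − (12/60)·y = 0 and total ω_sun = x + y = 1  ⇒  y = 5/6, x = 1/6
row 2 ring = −(12/60)·5/6 = -1/6
totals (row 1 + row 2): sun 1/6 + 5/6 = 1, ring 1/6 + (-1/6) = 0, arm 1/6 + 0 = 1/6
asked cell (row2, ring) = -1/6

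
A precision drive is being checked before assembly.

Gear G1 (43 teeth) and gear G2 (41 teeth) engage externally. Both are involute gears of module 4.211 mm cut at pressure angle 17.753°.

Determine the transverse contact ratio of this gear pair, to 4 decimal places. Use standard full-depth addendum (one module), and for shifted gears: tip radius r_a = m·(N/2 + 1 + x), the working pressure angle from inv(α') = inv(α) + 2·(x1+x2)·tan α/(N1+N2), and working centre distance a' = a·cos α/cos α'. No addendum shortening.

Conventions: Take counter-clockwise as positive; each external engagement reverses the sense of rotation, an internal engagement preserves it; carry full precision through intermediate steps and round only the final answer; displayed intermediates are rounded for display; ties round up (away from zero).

1.8462

single-mesh involute tooth geometry (43T engaging 41T at module 4.211)
base radii: r_b1 = 86.225137, r_b2 = 82.214666
tip radii: r_a1 = 94.747500, r_a2 = 90.536500
no profile shift: α' = α, a' = a
action lengths: √(r_a1²−r_b1²) = 39.272312, √(r_a2²−r_b2²) = 37.915783
base pitch p_b = π·m·cos α = 12.599268
CR = (39.272312 + 37.915783 − 176.862000·sin 17.75300°)/12.599268 = 1.846168
contact ratio ≈ 1.8462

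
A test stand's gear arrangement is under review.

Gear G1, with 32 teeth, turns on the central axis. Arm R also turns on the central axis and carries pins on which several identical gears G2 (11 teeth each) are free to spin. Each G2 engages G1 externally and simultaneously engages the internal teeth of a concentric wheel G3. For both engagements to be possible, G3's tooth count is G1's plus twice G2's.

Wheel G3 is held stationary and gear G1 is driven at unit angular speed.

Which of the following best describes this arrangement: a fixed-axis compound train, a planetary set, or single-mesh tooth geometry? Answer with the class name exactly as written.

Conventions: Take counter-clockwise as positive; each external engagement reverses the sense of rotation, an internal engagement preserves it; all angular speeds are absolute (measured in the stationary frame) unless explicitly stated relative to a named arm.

planetary set

topology: planetary set — G1 32T / G2 11T / G3 54T, arm = carrier (Willis)
classification: planetary set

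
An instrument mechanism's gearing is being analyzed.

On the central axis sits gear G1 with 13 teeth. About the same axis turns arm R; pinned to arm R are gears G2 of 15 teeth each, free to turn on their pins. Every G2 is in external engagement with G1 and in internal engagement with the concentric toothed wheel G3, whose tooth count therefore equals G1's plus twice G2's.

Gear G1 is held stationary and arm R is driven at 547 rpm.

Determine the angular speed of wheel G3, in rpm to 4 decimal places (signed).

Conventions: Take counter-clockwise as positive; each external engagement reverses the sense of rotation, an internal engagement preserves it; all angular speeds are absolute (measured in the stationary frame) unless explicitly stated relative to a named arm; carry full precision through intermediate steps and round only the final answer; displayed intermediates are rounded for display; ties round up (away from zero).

+712.3721 rpm

recognized (axles ride arm R): planetary set, 13/15/43 teeth
normalise by the input: solve with ω_arm = 1, then scale by 547 rpm
ring teeth: 13 + 2·15 = 43
13(ω_sun−ω_arm) = −43(ω_ring−ω_arm),  ω_sun = 0, ω_arm = 1
ω_ring = 1 − (13/43)(0−1) = 56/43
scale: ω_ring = 56/43 × 547 rpm = +712.3721 rpm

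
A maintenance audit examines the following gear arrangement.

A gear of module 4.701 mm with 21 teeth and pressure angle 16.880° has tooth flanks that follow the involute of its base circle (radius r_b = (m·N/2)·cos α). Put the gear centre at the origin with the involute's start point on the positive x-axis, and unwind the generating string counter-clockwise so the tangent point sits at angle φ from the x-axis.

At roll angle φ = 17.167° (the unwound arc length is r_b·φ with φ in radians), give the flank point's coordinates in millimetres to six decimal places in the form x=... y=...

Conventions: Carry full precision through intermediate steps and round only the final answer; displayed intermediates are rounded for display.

x=49.306606 y=0.419704

recognized (one wheel, involute flank): single-mesh tooth geometry, m = 4.701, N = 21
pitch radius r_p = m·N/2 = 4.701·21/2 = 49.360500
base radius r_b = r_p·cos α = 49.360500·cos 16.880° = 47.233803
roll angle φ = 17.167° = 0.29962067 rad
x = r_b·(cos φ + φ·sin φ) = 49.306606
y = r_b·(sin φ − φ·cos φ) = 0.419704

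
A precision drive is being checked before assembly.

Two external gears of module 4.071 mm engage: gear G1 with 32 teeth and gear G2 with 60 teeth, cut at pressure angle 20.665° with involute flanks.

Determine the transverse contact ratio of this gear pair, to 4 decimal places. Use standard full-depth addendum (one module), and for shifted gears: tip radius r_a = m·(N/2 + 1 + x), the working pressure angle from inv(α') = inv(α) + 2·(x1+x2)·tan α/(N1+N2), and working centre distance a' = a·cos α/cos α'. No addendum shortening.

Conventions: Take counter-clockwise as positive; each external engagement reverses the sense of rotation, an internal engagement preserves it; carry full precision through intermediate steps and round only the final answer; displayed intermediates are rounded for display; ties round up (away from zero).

1.6934

topology: single-mesh involute geometry — m = 4.071, 32T/60T pair
base radii: r_b1 = 60.945136, r_b2 = 114.272129
tip radii: r_a1 = 69.207000, r_a2 = 126.201000
no profile shift: α' = α, a' = a
action lengths: √(r_a1²−r_b1²) = 32.791757, √(r_a2²−r_b2²) = 53.559060
base pitch p_b = π·m·cos α = 11.966549
CR = (32.791757 + 53.559060 − 187.266000·sin 20.66500°)/11.966549 = 1.693389
contact ratio ≈ 1.6934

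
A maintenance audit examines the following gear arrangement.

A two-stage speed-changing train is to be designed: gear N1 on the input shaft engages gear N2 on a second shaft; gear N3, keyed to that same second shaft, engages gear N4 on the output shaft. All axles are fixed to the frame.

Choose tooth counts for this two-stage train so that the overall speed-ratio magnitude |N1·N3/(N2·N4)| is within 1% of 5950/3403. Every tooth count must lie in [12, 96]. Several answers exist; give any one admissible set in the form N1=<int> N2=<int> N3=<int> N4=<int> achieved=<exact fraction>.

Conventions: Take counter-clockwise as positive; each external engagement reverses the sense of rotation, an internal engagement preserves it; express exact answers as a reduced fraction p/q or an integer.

N1=70 N2=41 N3=85 N4=83 achieved=5950/3403

design class (target 5950/3403): fixed-axis compound train
target = 5950/3403 in lowest terms: an exact hit needs N1·N3 = k·5950 and N2·N4 = k·3403 for one integer k, every count in [12, 96]; additionally prefer no 1:1 stage (N1 ≠ N2, N3 ≠ N4)
k = 1: N1·N3 = 5950 = 70·85, N2·N4 = 3403 = 41·83
achieved = 70·85/(41·83) = 5950/3403; |achieved − target| = 0 ≤ 119/6806 ✓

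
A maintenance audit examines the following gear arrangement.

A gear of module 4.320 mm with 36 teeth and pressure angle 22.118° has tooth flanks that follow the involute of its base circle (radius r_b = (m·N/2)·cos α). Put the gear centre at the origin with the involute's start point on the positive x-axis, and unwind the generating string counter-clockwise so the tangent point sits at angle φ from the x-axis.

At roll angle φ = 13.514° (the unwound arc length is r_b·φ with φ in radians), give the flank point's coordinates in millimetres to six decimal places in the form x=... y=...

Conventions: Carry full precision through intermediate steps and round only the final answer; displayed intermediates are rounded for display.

x=74.013680 y=0.313332

recognized (one wheel, involute flank): single-mesh tooth geometry, m = 4.320, N = 36
pitch radius r_p = m·N/2 = 4.320·36/2 = 77.760000
base radius r_b = r_p·cos α = 77.760000·cos 22.118° = 72.037672
roll angle φ = 13.514° = 0.23586380 rad
x = r_b·(cos φ + φ·sin φ) = 74.013680
y = r_b·(sin φ − φ·cos φ) = 0.313332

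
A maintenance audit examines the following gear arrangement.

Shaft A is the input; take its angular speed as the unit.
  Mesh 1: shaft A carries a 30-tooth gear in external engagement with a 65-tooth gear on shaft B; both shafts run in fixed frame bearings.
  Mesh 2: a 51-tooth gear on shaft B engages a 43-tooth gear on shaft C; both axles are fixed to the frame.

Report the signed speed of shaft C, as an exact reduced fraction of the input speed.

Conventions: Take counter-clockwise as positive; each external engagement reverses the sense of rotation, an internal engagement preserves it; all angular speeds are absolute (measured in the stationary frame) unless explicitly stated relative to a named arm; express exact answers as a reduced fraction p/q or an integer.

2-mesh fixed-axis compound train (all bearings frame-fixed)
mesh 1 [30T→65T]: |ω|/ω_in = 1×30/65 = 6/13, sense flips to −
mesh 2 [51T→43T]: |ω|/ω_in = (6/13)×51/43 = 306/559, sense flips to +
signed output speed (× input speed) = 306/559

306/559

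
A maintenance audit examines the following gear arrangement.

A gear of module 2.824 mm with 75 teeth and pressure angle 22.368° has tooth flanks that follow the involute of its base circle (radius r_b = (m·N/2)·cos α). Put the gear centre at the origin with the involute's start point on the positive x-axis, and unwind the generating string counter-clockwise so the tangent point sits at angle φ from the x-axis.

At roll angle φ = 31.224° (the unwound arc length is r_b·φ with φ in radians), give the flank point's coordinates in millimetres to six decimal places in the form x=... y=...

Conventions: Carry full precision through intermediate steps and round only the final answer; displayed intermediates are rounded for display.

x=111.412012 y=5.127998

recognized (one wheel, involute flank): single-mesh tooth geometry, m = 2.824, N = 75
pitch radius r_p = m·N/2 = 2.824·75/2 = 105.900000
base radius r_b = r_p·cos α = 105.900000·cos 22.368° = 97.931948
roll angle φ = 31.224° = 0.54496161 rad
x = r_b·(cos φ + φ·sin φ) = 111.412012
y = r_b·(sin φ − φ·cos φ) = 5.127998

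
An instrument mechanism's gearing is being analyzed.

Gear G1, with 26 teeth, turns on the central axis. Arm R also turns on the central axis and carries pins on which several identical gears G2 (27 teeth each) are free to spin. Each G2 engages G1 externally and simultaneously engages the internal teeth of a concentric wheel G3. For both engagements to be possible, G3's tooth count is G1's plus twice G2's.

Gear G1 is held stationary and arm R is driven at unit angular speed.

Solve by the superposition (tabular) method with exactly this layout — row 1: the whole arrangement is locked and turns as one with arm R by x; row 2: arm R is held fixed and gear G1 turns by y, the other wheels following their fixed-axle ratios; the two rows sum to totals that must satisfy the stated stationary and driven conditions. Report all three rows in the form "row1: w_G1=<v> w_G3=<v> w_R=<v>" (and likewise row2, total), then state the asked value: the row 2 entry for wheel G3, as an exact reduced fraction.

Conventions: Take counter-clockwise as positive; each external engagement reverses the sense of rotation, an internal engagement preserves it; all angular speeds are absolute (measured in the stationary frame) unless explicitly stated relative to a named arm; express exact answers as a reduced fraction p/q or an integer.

recognized (axles ride arm R): planetary set, 26/27/80 teeth
row 1 — lock + rotate with arm: ω_sun = ω_ring = ω_arm = x
superposition row 2 [arm held]: sun y, ring −(26/80)·y, arm 0
boundary: total ω_sun = x + y = 0 and total ω_arm = x = 1  ⇒  y = -1, x = 1
row 2 ring = −(26/80)·(-1) = 13/40
totals (row 1 + row 2): sun 1 + (-1) = 0, ring 1 + 13/40 = 53/40, arm 1 + 0 = 1
asked cell (row2, ring) = 13/40

row1: w_G1=1 w_G3=1 w_R=1
row2: w_G1=-1 w_G3=13/40 w_R=0
total: w_G1=0 w_G3=53/40 w_R=1
asked value: 13/40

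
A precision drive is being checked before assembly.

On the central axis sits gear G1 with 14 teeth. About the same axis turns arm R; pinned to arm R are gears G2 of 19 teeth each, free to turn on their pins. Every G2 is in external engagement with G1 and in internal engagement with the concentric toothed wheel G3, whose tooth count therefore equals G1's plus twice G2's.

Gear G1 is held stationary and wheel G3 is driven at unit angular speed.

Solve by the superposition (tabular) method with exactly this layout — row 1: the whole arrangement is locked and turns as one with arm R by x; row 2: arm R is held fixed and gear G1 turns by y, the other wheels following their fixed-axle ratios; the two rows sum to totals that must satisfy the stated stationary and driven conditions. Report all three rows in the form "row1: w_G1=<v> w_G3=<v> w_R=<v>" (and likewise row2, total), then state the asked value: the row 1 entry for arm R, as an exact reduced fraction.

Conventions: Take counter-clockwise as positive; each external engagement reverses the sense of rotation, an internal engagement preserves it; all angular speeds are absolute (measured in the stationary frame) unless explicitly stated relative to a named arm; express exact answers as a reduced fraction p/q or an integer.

row1: w_G1=26/33 w_G3=26/33 w_R=26/33
row2: w_G1=-26/33 w_G3=7/33 w_R=0
total: w_G1=0 w_G3=1 w_R=26/33
asked value: 26/33

recognized (axles ride arm R): planetary set, 14/19/52 teeth
row 1 — lock + rotate with arm: ω_sun = ω_ring = ω_arm = x
row 2: sun turns y, ring = −(14/52)·y, arm 0
boundary: total ω_sun = x + y = 0 and total ω_ring = x − (14/52)·y = 1  ⇒  y = -26/33, x = 26/33
row 2 ring = −(14/52)·(-26/33) = 7/33
totals (row 1 + row 2): sun 26/33 + (-26/33) = 0, ring 26/33 + 7/33 = 1, arm 26/33 + 0 = 26/33
asked cell (row1, arm) = 26/33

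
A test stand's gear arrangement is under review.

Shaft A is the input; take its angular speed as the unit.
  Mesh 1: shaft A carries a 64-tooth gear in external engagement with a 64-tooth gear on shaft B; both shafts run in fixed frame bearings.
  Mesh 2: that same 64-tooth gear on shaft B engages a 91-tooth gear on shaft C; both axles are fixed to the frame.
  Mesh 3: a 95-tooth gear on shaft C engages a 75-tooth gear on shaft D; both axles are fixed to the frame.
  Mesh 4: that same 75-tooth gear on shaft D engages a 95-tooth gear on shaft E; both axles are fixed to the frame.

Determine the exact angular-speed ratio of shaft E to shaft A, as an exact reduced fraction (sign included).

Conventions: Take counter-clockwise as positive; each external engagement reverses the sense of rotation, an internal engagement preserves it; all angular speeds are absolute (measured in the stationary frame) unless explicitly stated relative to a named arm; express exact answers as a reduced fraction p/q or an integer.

class = fixed-axis compound train [4 meshes; 4 ratios multiply, 4 sense flips]
mesh 1 [64T→64T]: running ratio 1, sense −
mesh 2 [64T→91T]: running ratio 64/91, sense +
mesh 3 [95T→75T]: running ratio 1216/1365, sense −
mesh 4 [75T→95T]: running ratio 64/91, sense +
ω_out/ω_in = 64/91

64/91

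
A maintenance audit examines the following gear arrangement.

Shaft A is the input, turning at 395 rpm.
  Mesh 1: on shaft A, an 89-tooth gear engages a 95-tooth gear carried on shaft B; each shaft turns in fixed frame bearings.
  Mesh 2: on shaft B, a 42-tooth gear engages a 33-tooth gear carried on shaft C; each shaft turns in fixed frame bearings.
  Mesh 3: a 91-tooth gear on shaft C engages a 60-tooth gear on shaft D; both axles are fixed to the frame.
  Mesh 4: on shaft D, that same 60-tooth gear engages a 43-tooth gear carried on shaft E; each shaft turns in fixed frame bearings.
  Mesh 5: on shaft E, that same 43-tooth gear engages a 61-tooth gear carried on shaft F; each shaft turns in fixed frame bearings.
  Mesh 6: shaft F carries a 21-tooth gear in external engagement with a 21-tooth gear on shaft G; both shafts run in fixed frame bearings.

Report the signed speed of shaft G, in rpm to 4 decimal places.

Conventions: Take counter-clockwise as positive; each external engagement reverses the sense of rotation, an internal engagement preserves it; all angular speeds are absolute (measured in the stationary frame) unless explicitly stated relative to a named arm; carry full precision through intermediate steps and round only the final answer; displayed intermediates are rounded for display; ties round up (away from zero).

+702.6037 rpm

6-mesh fixed-axis compound train (all bearings frame-fixed)
mesh 1 [89T→95T]: ω = 395.0000×89/95 = 370.0526 rpm, sense flips to −
mesh 2 [42T→33T]: ω = 370.0526×42/33 = 470.9761 rpm, sense flips to +
mesh 3 [91T→60T]: ω = 470.9761×91/60 = 714.3137 rpm, sense flips to −
mesh 4 [60T→43T]: ω = 714.3137×60/43 = 996.7168 rpm, sense flips to +
mesh 5 [43T→61T]: ω = 996.7168×43/61 = 702.6037 rpm, sense flips to −
mesh 6 [21T→21T]: ω = 702.6037×21/21 = 702.6037 rpm, sense flips to +
signed output speed = +702.6037 rpm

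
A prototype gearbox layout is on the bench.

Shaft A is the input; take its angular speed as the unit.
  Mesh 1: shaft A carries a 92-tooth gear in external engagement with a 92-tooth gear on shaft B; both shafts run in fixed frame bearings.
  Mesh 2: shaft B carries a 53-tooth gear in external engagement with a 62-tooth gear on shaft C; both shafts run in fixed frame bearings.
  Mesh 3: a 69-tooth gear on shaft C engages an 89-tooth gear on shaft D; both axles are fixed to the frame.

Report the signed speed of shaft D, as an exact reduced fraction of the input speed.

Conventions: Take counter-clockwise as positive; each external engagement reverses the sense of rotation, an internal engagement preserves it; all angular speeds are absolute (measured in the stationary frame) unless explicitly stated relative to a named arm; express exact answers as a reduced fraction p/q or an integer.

3-mesh fixed-axis compound train (all bearings frame-fixed)
mesh 1 [92T→92T]: |ω|/ω_in = 1×92/92 = 1, sense flips to −
mesh 2 [53T→62T]: |ω|/ω_in = 1×53/62 = 53/62, sense flips to +
mesh 3 [69T→89T]: |ω|/ω_in = (53/62)×69/89 = 3657/5518, sense flips to −
signed output speed (× input speed) = -3657/5518

-3657/5518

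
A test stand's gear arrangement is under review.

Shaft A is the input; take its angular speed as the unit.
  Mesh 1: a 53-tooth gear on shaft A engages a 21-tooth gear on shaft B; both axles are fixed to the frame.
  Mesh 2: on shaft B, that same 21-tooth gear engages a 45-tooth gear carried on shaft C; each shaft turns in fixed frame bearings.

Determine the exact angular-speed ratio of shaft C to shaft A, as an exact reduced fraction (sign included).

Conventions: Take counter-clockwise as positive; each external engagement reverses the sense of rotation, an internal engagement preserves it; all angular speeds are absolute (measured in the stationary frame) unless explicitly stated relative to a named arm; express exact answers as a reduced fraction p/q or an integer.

class = fixed-axis compound train [2 meshes; 2 ratios multiply, 2 sense flips]
mesh 1 [53T→21T]: running ratio 53/21, sense −
mesh 2 [21T→45T]: running ratio 53/45, sense +
ω_out/ω_in = 53/45

53/45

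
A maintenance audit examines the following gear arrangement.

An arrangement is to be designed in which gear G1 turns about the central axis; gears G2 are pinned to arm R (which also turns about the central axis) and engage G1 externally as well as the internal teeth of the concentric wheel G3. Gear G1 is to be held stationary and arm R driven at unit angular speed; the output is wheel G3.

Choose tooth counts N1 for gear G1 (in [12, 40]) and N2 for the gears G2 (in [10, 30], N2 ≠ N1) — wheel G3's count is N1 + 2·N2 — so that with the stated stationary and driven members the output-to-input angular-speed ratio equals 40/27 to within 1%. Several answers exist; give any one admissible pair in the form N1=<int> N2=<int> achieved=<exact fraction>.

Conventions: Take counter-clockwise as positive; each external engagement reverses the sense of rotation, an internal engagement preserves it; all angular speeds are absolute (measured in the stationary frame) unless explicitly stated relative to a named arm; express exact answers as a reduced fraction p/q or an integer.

N1=26 N2=14 achieved=40/27

topology: planetary set — design target 40/27, arm = carrier (Willis)
Willis with ω_sun = 0: ω_ring/ω_arm = (N1+N3)/N3; set equal to 40/27  ⇒  N3/N1 = 1/(40/27 − 1) = 27/13
N3 = N1 + 2·N2  ⇒  N2/N1 = (N3/N1 − 1)/2 = (27/13 − 1)/2 = 7/13
smallest multiple with N1 ≥ 12 and N2 ≥ 10: k = 2  ⇒  N1 = 2·13 = 26, N2 = 2·7 = 14 (N1 ≤ 40, N2 ≤ 30, N2 ≠ N1 ✓), N3 = 26 + 2·14 = 54
check: (N1+N3)/N3 with N1 = 26, N3 = 54 gives 40/27; |achieved − target| = 0 ≤ 2/135 ✓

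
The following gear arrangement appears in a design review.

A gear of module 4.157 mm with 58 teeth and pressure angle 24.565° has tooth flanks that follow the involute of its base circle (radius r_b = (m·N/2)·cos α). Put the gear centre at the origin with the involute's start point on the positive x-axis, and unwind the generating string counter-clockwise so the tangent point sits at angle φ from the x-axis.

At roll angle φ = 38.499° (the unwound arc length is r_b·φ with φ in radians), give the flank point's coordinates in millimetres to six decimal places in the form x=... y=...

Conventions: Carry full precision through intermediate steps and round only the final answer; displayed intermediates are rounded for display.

x=131.668675 y=10.594949

single-mesh involute tooth geometry (58T wheel at module 4.157)
pitch radius r_p = m·N/2 = 4.157·58/2 = 120.553000
base radius r_b = r_p·cos α = 120.553000·cos 24.565° = 109.641776
roll angle φ = 38.499° = 0.67193431 rad
x = r_b·(cos φ + φ·sin φ) = 131.668675
y = r_b·(sin φ − φ·cos φ) = 10.594949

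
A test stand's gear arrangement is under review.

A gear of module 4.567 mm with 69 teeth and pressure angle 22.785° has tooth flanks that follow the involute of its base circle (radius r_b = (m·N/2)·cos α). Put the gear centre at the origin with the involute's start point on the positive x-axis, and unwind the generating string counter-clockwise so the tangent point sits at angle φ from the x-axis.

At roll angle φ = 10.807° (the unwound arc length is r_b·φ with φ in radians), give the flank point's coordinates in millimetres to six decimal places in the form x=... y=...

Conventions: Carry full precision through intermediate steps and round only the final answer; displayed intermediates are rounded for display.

x=147.827224 y=0.323776

topology: single-mesh involute geometry — m = 4.567, N = 69
pitch radius r_p = m·N/2 = 4.567·69/2 = 157.561500
base radius r_b = r_p·cos α = 157.561500·cos 22.785° = 145.266121
roll angle φ = 10.807° = 0.18861773 rad
x = r_b·(cos φ + φ·sin φ) = 147.827224
y = r_b·(sin φ − φ·cos φ) = 0.323776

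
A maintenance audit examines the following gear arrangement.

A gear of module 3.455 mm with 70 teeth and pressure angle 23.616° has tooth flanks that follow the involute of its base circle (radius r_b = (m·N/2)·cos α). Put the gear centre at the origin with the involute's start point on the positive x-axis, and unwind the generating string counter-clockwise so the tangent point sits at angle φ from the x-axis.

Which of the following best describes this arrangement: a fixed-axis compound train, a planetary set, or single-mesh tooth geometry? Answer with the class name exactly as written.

single-mesh tooth geometry

recognized (one wheel, involute flank): single-mesh tooth geometry, m = 3.455, N = 70
classification: single-mesh tooth geometry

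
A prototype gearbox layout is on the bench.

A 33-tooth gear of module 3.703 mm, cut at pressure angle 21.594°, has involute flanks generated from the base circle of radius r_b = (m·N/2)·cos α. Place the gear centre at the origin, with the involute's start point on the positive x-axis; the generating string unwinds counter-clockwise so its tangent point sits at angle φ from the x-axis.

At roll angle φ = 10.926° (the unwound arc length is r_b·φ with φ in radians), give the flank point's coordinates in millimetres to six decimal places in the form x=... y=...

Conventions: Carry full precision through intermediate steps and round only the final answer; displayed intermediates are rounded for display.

x=57.834817 y=0.130842

topology: single-mesh involute geometry — m = 3.703, N = 33
pitch radius r_p = m·N/2 = 3.703·33/2 = 61.099500
base radius r_b = r_p·cos α = 61.099500·cos 21.594° = 56.811233
roll angle φ = 10.926° = 0.19069467 rad
x = r_b·(cos φ + φ·sin φ) = 57.834817
y = r_b·(sin φ − φ·cos φ) = 0.130842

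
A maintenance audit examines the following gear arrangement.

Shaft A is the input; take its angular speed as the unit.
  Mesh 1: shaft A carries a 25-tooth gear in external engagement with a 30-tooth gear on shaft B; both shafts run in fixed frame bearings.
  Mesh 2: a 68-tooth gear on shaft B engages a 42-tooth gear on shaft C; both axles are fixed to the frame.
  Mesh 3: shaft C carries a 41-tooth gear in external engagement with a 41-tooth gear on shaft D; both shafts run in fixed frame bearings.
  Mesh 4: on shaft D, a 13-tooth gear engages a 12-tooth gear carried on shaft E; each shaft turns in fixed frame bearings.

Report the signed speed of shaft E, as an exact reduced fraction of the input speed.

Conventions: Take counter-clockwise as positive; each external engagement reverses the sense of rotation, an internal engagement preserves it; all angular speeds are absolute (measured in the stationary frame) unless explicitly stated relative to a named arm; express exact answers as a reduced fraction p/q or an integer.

4-mesh fixed-axis compound train (all bearings frame-fixed)
mesh 1 [25T→30T]: |ω|/ω_in = 1×25/30 = 5/6, sense flips to −
mesh 2 [68T→42T]: |ω|/ω_in = (5/6)×68/42 = 85/63, sense flips to +
mesh 3 [41T→41T]: |ω|/ω_in = (85/63)×41/41 = 85/63, sense flips to −
mesh 4 [13T→12T]: |ω|/ω_in = (85/63)×13/12 = 1105/756, sense flips to +
signed output speed (× input speed) = 1105/756

1105/756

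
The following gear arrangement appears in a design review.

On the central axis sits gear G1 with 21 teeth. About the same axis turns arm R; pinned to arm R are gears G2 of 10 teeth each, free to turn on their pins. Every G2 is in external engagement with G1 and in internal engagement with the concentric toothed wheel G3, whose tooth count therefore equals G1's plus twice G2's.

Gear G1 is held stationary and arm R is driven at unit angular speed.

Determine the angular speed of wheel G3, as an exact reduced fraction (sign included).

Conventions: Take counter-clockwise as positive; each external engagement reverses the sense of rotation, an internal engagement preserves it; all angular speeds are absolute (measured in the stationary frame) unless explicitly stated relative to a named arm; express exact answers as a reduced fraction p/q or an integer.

topology: planetary set — G1 21T / G2 10T / G3 41T, arm = carrier (Willis)
ring teeth: 21 + 2·10 = 41
21(ω_sun−ω_arm) = −41(ω_ring−ω_arm),  ω_sun = 0, ω_arm = 1
ω_ring = 1 − (21/41)(0−1) = 62/41
exact speed ratio = 62/41

62/41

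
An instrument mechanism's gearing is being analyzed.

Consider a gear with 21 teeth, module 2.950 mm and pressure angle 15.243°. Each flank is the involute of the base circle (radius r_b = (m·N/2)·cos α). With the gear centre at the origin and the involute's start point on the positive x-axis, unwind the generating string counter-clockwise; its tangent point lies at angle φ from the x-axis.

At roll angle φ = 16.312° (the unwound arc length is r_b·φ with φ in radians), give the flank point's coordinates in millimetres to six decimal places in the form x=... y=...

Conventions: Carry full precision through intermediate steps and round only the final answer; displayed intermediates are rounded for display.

x=31.071997 y=0.228016

topology: single-mesh involute geometry — m = 2.950, N = 21
pitch radius r_p = m·N/2 = 2.950·21/2 = 30.975000
base radius r_b = r_p·cos α = 30.975000·cos 15.243° = 29.885283
roll angle φ = 16.312° = 0.28469811 rad
x = r_b·(cos φ + φ·sin φ) = 31.071997
y = r_b·(sin φ − φ·cos φ) = 0.228016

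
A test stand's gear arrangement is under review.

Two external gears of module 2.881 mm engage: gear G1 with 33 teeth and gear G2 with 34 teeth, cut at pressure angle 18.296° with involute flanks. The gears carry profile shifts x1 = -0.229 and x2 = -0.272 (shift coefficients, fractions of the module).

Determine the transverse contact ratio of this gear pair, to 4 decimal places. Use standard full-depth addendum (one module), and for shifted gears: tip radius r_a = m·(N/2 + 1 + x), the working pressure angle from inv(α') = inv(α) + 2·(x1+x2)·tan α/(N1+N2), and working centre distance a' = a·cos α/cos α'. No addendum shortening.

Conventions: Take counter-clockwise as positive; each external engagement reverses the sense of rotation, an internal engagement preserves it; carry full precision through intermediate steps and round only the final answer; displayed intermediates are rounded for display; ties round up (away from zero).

single-mesh involute tooth geometry (33T engaging 34T at module 2.881)
base radii: r_b1 = 45.133406, r_b2 = 46.501085
tip radii: r_a1 = 49.757751, r_a2 = 51.074368
inv(α') = inv(18.296°) + 2·(-0.229-0.272)·tan α/(33+34) = 0.00637068  ⇒  α' = 15.17414°
a' = a·cos α / cos α' = 96.5135·cos 18.296°/cos 15.17414° = 94.944766
action lengths: √(r_a1²−r_b1²) = 20.947779, √(r_a2²−r_b2²) = 21.124397
base pitch p_b = π·m·cos α = 8.593380
CR = (20.947779 + 21.124397 − 94.944766·sin 15.17414°)/8.593380 = 2.003873
contact ratio ≈ 2.0039

2.0039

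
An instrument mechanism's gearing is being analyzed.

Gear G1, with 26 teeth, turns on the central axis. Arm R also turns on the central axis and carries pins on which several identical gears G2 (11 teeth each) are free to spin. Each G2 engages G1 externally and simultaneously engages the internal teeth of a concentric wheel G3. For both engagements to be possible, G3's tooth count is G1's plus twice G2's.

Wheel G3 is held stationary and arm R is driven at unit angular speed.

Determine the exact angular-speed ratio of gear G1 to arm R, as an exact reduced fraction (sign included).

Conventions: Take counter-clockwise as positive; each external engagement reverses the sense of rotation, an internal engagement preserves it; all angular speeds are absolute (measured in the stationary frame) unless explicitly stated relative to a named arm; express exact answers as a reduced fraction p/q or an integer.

37/13

class = planetary set [G3 = 26+2·11 = 48; Willis about the carrier]
ring teeth: 26 + 2·11 = 48
26(ω_sun−ω_arm) = −48(ω_ring−ω_arm),  ω_ring = 0, ω_arm = 1
ω_sun = 1 − (48/26)(0−1) = 37/13
ω_out/ω_in = 37/13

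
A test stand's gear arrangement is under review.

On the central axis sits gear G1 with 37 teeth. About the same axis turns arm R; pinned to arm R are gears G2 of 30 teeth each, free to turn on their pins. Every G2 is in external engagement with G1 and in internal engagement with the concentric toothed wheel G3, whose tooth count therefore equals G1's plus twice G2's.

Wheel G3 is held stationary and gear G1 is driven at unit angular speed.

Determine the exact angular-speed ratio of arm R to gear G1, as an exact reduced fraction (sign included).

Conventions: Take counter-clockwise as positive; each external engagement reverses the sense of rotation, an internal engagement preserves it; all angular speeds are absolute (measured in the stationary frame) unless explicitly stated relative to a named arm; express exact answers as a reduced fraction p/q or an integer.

class = planetary set [G3 = 37+2·30 = 97; Willis about the carrier]
ring teeth: 37 + 2·30 = 97
37(ω_sun−ω_arm) = −97(ω_ring−ω_arm),  ω_ring = 0, ω_sun = 1
37(1−ω_arm) = −97(0−ω_arm)  ⇒  134·ω_arm = 37  ⇒  ω_arm = 37/134
ω_out/ω_in = 37/134

37/134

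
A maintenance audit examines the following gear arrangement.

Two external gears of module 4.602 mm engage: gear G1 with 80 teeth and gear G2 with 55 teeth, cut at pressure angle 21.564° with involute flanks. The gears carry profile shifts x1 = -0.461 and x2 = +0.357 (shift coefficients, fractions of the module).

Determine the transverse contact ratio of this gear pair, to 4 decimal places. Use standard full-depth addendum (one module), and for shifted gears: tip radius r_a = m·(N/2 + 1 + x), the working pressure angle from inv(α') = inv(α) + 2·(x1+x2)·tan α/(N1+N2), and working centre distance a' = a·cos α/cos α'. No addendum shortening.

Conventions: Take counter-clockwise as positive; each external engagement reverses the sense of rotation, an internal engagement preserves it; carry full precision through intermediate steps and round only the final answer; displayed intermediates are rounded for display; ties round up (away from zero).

topology: single-mesh involute geometry — m = 4.602, 80T/55T pair
base radii: r_b1 = 171.195799, r_b2 = 117.697112
tip radii: r_a1 = 186.560478, r_a2 = 132.799914
inv(α') = inv(21.564°) + 2·(-0.461+0.357)·tan α/(80+55) = 0.01822967  ⇒  α' = 21.33803°
a' = a·cos α / cos α' = 310.6350·cos 21.564°/cos 21.33803° = 310.153996
action lengths: √(r_a1²−r_b1²) = 74.140476, √(r_a2²−r_b2²) = 61.507780
base pitch p_b = π·m·cos α = 13.445687
CR = (74.140476 + 61.507780 − 310.153996·sin 21.33803°)/13.445687 = 1.695165
contact ratio ≈ 1.6952

1.6952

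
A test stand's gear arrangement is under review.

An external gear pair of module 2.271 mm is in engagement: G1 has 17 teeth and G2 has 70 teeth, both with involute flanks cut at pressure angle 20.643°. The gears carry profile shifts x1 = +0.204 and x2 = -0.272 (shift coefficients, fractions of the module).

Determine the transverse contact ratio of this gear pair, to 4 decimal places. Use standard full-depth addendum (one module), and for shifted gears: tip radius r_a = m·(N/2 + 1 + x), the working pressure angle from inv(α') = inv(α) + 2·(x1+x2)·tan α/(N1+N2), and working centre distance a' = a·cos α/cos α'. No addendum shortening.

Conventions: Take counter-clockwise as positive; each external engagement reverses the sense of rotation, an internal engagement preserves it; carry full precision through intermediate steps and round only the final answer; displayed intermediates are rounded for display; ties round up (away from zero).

1.5959

class = single-mesh tooth geometry [involute pair 17T × 70T, m = 2.271]
base radii: r_b1 = 18.064123, r_b2 = 74.381683
tip radii: r_a1 = 22.037784, r_a2 = 81.138288
inv(α') = inv(20.643°) + 2·(+0.204-0.272)·tan α/(17+70) = 0.01585482  ⇒  α' = 20.40220°
a' = a·cos α / cos α' = 98.7885·cos 20.643°/cos 20.40220° = 98.633207
action lengths: √(r_a1²−r_b1²) = 12.623446, √(r_a2²−r_b2²) = 32.415845
base pitch p_b = π·m·cos α = 6.676484
CR = (12.623446 + 32.415845 − 98.633207·sin 20.40220°)/6.676484 = 1.595893
contact ratio ≈ 1.5959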